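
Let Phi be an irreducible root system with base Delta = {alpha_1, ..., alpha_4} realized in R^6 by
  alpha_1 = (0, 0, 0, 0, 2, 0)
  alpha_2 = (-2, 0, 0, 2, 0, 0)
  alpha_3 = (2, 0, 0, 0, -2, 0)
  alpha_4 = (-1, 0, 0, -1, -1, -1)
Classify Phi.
type F_4

Compute the Cartan integers a_ij = 2(alpha_i, alpha_j)/(alpha_j, alpha_j); the resulting 4x4 Cartan matrix is
[[2, 0, -1, -1], [0, 2, -1, 0], [-2, -1, 2, 0], [-1, 0, 0, 2]].
The roots have two lengths (squared-length ratio 2:1); the short ones are alpha_{1,4}. The associated Dynkin diagram is a chain of 4 nodes with a double edge between the middle two (F_4), so the type is F_4.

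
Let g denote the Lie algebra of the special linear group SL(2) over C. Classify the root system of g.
A_1

This is sl(2), which has dimension 2^2 - 1 = 3 and rank 2 - 1 = 1 (a Cartan subalgebra is the diagonal traceless matrices). In the classification of classical Lie algebras, the special linear algebra sl(n+1) has type A_n; here n = 1, so the Dynkin diagram is a chain of 1 nodes with single edges (A_1). Hence the type is A_1.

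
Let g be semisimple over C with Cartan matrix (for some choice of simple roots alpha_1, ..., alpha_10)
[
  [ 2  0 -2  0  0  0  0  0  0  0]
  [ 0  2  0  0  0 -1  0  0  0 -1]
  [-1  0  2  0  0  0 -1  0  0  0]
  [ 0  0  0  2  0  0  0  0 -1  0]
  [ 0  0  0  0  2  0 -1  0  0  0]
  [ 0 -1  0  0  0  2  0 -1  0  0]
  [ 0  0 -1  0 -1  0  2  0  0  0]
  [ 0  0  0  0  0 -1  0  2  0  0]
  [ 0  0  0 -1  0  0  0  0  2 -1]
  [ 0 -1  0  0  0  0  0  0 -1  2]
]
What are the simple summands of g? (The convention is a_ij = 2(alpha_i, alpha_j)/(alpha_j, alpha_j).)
A_6 + C_4

The diagram associated to this matrix has two connected components: the simple roots {alpha_2, alpha_4, alpha_6, alpha_8, alpha_9, alpha_10} form a chain of 6 nodes with single edges (A_6), and {alpha_1, alpha_3, alpha_5, alpha_7} form a chain of 4 nodes with a double edge at one end; the terminal node there is the unique long simple root (C_4). A semisimple Lie algebra decomposes uniquely as the direct sum of simple ideals, one per connected component of its Dynkin diagram, so g ≅ A_6 ⊕ C_4 (dimension 48 + 36 = 84).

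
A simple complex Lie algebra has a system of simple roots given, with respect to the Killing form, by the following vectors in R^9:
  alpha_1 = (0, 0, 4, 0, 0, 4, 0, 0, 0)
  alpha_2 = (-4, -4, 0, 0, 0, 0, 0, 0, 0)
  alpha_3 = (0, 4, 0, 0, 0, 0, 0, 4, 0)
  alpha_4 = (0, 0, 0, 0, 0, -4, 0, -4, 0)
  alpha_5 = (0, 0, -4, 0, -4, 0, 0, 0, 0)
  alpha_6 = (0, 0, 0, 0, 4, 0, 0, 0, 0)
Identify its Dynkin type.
Compute the Cartan integers a_ij = 2(alpha_i, alpha_j)/(alpha_j, alpha_j); the resulting 6x6 Cartan matrix is
[[2, 0, 0, -1, -1, 0], [0, 2, -1, 0, 0, 0], [0, -1, 2, -1, 0, 0], [-1, 0, -1, 2, 0, 0], [-1, 0, 0, 0, 2, -2], [0, 0, 0, 0, -1, 2]].
The roots have two lengths (squared-length ratio 2:1); the short ones are alpha_{6}. The associated Dynkin diagram is a chain of 6 nodes with a double edge at one end; the terminal node there is the unique short simple root (B_6), so the type is B_6 (the algebra so(13)).

B6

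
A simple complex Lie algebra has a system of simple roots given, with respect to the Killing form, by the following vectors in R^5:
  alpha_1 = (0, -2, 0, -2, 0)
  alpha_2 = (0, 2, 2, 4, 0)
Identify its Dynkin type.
Compute the Cartan integers a_ij = 2(alpha_i, alpha_j)/(alpha_j, alpha_j); the resulting 2x2 Cartan matrix is
[[2, -1], [-3, 2]].
The roots have two lengths (squared-length ratio 3:1); the short ones are alpha_{1}. The associated Dynkin diagram is two nodes joined by a triple edge (G_2), so the type is G_2.

G_2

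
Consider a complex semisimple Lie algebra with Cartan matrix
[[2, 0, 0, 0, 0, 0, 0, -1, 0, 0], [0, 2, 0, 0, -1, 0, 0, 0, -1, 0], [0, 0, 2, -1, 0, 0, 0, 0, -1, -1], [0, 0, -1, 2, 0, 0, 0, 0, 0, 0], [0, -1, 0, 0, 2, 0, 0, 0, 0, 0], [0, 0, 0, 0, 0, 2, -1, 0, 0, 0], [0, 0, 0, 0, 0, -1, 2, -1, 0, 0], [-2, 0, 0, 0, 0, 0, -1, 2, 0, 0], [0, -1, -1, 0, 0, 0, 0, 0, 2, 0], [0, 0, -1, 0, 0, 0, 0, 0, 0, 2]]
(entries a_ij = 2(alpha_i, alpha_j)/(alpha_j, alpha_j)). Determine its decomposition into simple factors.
type B_4 ⊕ type D_6

The diagram associated to this matrix has two connected components: the simple roots {alpha_1, alpha_6, alpha_7, alpha_8} form a chain of 4 nodes with a double edge at one end; the terminal node there is the unique short simple root (B_4), and {alpha_2, alpha_3, alpha_4, alpha_5, alpha_9, alpha_10} form a chain of 4 nodes with a fork of two nodes at one end (D_6). A semisimple Lie algebra decomposes uniquely as the direct sum of simple ideals, one per connected component of its Dynkin diagram, so g ≅ B_4 ⊕ D_6 (dimension 36 + 66 = 102).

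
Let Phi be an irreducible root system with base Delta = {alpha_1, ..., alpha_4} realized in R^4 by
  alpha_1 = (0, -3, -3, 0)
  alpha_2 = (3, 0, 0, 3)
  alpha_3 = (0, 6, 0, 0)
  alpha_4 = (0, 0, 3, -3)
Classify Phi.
Compute the Cartan integers a_ij = 2(alpha_i, alpha_j)/(alpha_j, alpha_j); the resulting 4x4 Cartan matrix is
[[2, 0, -1, -1], [0, 2, 0, -1], [-2, 0, 2, 0], [-1, -1, 0, 2]].
The roots have two lengths (squared-length ratio 2:1); the short ones are alpha_{1,2,4}. The associated Dynkin diagram is a chain of 4 nodes with a double edge at one end; the terminal node there is the unique long simple root (C_4), so the type is C_4 (the algebra sp(8)).

C_4 (sp(8))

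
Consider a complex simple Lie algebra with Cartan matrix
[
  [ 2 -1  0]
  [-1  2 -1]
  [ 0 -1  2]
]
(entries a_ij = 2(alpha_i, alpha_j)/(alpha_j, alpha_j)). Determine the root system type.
The matrix has rank 3 with 2's on the diagonal. Reading the off-diagonal entries as Dynkin edges (a single edge where a_ij = a_ji = -1; a double or triple edge where a_ij * a_ji = 2 or 3), the diagram is a chain of 3 nodes with single edges (A_3). One simple-root ordering that puts it in standard form is (alpha_1, alpha_2, alpha_3). So the algebra is type A_3, i.e. sl(4).

A_3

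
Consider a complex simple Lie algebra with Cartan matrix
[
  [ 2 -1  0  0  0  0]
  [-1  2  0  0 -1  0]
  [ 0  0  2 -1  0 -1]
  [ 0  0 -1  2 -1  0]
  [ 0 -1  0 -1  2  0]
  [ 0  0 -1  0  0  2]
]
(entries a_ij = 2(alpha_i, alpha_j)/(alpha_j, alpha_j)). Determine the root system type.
The matrix has rank 6 with 2's on the diagonal. Reading the off-diagonal entries as Dynkin edges (a single edge where a_ij = a_ji = -1; a double or triple edge where a_ij * a_ji = 2 or 3), the diagram is a chain of 6 nodes with single edges (A_6). One simple-root ordering that puts it in standard form is (alpha_1, alpha_2, alpha_5, alpha_4, alpha_3, alpha_6). So the algebra is type A_6, i.e. sl(7).

A_6 (sl(7))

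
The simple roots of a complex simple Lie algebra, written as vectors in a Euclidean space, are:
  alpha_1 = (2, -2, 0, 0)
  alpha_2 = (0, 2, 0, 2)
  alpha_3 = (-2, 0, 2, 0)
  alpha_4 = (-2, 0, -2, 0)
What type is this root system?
D_4 (so(8))

Compute the Cartan integers a_ij = 2(alpha_i, alpha_j)/(alpha_j, alpha_j); the resulting 4x4 Cartan matrix is
[[2, -1, -1, -1], [-1, 2, 0, 0], [-1, 0, 2, 0], [-1, 0, 0, 2]].
All simple roots have the same length, so the diagram is simply laced. The associated Dynkin diagram is a chain of 2 nodes with a fork of two nodes at one end (D_4), so the type is D_4 (the algebra so(8)).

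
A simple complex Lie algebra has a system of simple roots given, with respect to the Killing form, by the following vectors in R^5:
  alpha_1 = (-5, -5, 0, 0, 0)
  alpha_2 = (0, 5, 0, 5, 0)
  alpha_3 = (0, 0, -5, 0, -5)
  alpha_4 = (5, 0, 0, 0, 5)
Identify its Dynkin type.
A_4 (sl(5))

Compute the Cartan integers a_ij = 2(alpha_i, alpha_j)/(alpha_j, alpha_j); the resulting 4x4 Cartan matrix is
[[2, -1, 0, -1], [-1, 2, 0, 0], [0, 0, 2, -1], [-1, 0, -1, 2]].
All simple roots have the same length, so the diagram is simply laced. The associated Dynkin diagram is a chain of 4 nodes with single edges (A_4), so the type is A_4 (the algebra sl(5)).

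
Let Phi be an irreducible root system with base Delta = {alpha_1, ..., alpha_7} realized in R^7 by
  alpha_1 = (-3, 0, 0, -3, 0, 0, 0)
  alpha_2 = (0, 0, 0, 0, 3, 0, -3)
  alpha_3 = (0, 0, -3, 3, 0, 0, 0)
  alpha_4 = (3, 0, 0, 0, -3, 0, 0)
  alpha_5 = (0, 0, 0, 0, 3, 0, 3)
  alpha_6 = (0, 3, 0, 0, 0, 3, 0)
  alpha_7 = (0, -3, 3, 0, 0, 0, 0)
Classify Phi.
D_7 (so(14))

Compute the Cartan integers a_ij = 2(alpha_i, alpha_j)/(alpha_j, alpha_j); the resulting 7x7 Cartan matrix is
[[2, 0, -1, -1, 0, 0, 0], [0, 2, 0, -1, 0, 0, 0], [-1, 0, 2, 0, 0, 0, -1], [-1, -1, 0, 2, -1, 0, 0], [0, 0, 0, -1, 2, 0, 0], [0, 0, 0, 0, 0, 2, -1], [0, 0, -1, 0, 0, -1, 2]].
All simple roots have the same length, so the diagram is simply laced. The associated Dynkin diagram is a chain of 5 nodes with a fork of two nodes at one end (D_7), so the type is D_7 (the algebra so(14)).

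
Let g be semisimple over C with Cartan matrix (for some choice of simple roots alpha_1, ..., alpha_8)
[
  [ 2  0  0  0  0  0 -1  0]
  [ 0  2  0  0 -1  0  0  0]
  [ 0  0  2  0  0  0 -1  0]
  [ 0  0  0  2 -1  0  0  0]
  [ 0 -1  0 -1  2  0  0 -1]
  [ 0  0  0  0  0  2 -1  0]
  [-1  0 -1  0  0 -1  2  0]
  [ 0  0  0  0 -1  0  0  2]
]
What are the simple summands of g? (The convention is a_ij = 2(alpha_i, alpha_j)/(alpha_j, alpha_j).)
The diagram associated to this matrix has two connected components: the simple roots {alpha_1, alpha_3, alpha_6, alpha_7} form a chain of 2 nodes with a fork of two nodes at one end (D_4), and {alpha_2, alpha_4, alpha_5, alpha_8} form a chain of 2 nodes with a fork of two nodes at one end (D_4). A semisimple Lie algebra decomposes uniquely as the direct sum of simple ideals, one per connected component of its Dynkin diagram, so g ≅ D_4 ⊕ D_4 (dimension 28 + 28 = 56).

D_4 (so(8)) ⊕ D_4 (so(8))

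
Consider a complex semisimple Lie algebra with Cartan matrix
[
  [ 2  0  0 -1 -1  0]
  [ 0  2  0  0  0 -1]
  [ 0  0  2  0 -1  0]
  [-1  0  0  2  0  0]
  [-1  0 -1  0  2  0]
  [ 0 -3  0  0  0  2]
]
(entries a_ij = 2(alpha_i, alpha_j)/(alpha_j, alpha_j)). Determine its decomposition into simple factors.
The diagram associated to this matrix has two connected components: the simple roots {alpha_1, alpha_3, alpha_4, alpha_5} form a chain of 4 nodes with single edges (A_4), and {alpha_2, alpha_6} form two nodes joined by a triple edge (G_2). A semisimple Lie algebra decomposes uniquely as the direct sum of simple ideals, one per connected component of its Dynkin diagram, so g ≅ A_4 ⊕ G_2 (dimension 24 + 14 = 38).

A_4 ⊕ G_2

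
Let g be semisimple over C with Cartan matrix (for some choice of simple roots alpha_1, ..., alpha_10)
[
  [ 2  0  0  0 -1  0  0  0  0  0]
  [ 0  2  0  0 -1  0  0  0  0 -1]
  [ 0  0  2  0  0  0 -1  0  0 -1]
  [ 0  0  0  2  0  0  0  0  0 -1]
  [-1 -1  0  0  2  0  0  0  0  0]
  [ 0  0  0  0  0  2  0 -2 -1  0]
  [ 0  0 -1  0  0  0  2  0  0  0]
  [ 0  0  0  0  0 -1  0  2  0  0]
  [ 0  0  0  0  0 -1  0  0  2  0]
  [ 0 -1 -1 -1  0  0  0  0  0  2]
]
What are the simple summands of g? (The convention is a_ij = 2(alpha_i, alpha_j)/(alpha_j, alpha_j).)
The diagram associated to this matrix has two connected components: the simple roots {alpha_6, alpha_8, alpha_9} form a chain of 3 nodes with a double edge at one end; the terminal node there is the unique short simple root (B_3), and {alpha_1, alpha_2, alpha_3, alpha_4, alpha_5, alpha_7, alpha_10} form a chain of 6 nodes with one extra node attached to the third node from one end (E_7). A semisimple Lie algebra decomposes uniquely as the direct sum of simple ideals, one per connected component of its Dynkin diagram, so g ≅ B_3 ⊕ E_7 (dimension 21 + 133 = 154).

B_3 ⊕ E_7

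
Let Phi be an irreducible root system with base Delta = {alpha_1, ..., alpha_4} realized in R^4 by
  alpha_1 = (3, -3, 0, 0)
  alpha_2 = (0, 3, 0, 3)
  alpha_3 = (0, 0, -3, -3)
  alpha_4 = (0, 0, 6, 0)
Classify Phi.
C4

Compute the Cartan integers a_ij = 2(alpha_i, alpha_j)/(alpha_j, alpha_j); the resulting 4x4 Cartan matrix is
[[2, -1, 0, 0], [-1, 2, -1, 0], [0, -1, 2, -1], [0, 0, -2, 2]].
The roots have two lengths (squared-length ratio 2:1); the short ones are alpha_{1,2,3}. The associated Dynkin diagram is a chain of 4 nodes with a double edge at one end; the terminal node there is the unique long simple root (C_4), so the type is C_4 (the algebra sp(8)).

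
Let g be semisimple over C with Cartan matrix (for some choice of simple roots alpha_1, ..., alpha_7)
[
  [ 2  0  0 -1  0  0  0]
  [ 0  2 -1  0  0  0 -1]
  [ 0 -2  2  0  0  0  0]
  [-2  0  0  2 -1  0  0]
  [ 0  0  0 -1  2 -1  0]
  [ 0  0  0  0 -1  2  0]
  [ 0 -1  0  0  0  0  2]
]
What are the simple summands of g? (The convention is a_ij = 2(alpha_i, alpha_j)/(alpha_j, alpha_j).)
The diagram associated to this matrix has two connected components: the simple roots {alpha_1, alpha_4, alpha_5, alpha_6} form a chain of 4 nodes with a double edge at one end; the terminal node there is the unique short simple root (B_4), and {alpha_2, alpha_3, alpha_7} form a chain of 3 nodes with a double edge at one end; the terminal node there is the unique long simple root (C_3). A semisimple Lie algebra decomposes uniquely as the direct sum of simple ideals, one per connected component of its Dynkin diagram, so g ≅ B_4 ⊕ C_3 (dimension 36 + 21 = 57).

type B_4 ⊕ type C_3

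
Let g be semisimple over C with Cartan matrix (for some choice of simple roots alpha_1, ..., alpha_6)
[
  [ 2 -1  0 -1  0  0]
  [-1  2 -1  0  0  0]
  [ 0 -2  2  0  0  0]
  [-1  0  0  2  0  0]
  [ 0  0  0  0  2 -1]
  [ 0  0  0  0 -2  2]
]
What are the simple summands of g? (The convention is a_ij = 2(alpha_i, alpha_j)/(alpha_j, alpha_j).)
The diagram associated to this matrix has two connected components: the simple roots {alpha_5, alpha_6} form a chain of 2 nodes with a double edge at one end; the terminal node there is the unique short simple root (B_2), and {alpha_1, alpha_2, alpha_3, alpha_4} form a chain of 4 nodes with a double edge at one end; the terminal node there is the unique long simple root (C_4). A semisimple Lie algebra decomposes uniquely as the direct sum of simple ideals, one per connected component of its Dynkin diagram, so g ≅ B_2 ⊕ C_4 (dimension 10 + 36 = 46).

type B_2 + type C_4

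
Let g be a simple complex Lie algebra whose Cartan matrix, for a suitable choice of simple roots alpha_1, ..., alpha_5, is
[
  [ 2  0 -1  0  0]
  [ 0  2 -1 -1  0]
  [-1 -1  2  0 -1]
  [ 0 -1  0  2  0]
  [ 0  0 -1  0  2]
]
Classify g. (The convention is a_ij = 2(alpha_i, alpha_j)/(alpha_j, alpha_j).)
D_5

The matrix has rank 5 with 2's on the diagonal. Reading the off-diagonal entries as Dynkin edges (a single edge where a_ij = a_ji = -1; a double or triple edge where a_ij * a_ji = 2 or 3), the diagram is a chain of 3 nodes with a fork of two nodes at one end (D_5). One simple-root ordering that puts it in standard form is (alpha_4, alpha_2, alpha_3, alpha_1, alpha_5). So the algebra is type D_5, i.e. so(10).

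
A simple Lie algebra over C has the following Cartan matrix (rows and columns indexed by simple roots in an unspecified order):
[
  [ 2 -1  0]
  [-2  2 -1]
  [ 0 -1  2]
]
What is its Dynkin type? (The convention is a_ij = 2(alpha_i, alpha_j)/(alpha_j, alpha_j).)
The matrix has rank 3 with 2's on the diagonal. Reading the off-diagonal entries as Dynkin edges (a single edge where a_ij = a_ji = -1; a double or triple edge where a_ij * a_ji = 2 or 3), the diagram is a chain of 3 nodes with a double edge at one end; the terminal node there is the unique short simple root (B_3). One simple-root ordering that puts it in standard form is (alpha_3, alpha_2, alpha_1). So the algebra is type B_3, i.e. so(7).

B3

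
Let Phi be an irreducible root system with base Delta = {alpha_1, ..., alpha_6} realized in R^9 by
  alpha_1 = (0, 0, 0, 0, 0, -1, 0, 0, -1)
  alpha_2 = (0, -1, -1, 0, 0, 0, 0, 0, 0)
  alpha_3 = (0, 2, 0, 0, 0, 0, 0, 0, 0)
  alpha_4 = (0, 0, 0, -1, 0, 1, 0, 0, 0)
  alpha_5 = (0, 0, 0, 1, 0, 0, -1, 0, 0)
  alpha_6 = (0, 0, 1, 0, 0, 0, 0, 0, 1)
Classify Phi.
C6

Compute the Cartan integers a_ij = 2(alpha_i, alpha_j)/(alpha_j, alpha_j); the resulting 6x6 Cartan matrix is
[[2, 0, 0, -1, 0, -1], [0, 2, -1, 0, 0, -1], [0, -2, 2, 0, 0, 0], [-1, 0, 0, 2, -1, 0], [0, 0, 0, -1, 2, 0], [-1, -1, 0, 0, 0, 2]].
The roots have two lengths (squared-length ratio 2:1); the short ones are alpha_{1,2,4,5,6}. The associated Dynkin diagram is a chain of 6 nodes with a double edge at one end; the terminal node there is the unique long simple root (C_6), so the type is C_6 (the algebra sp(12)).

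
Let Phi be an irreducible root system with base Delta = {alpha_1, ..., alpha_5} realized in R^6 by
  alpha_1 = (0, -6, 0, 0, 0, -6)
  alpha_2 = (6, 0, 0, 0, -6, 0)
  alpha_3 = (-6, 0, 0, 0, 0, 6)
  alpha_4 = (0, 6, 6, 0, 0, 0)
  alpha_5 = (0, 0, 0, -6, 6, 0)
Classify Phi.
Compute the Cartan integers a_ij = 2(alpha_i, alpha_j)/(alpha_j, alpha_j); the resulting 5x5 Cartan matrix is
[[2, 0, -1, -1, 0], [0, 2, -1, 0, -1], [-1, -1, 2, 0, 0], [-1, 0, 0, 2, 0], [0, -1, 0, 0, 2]].
All simple roots have the same length, so the diagram is simply laced. The associated Dynkin diagram is a chain of 5 nodes with single edges (A_5), so the type is A_5 (the algebra sl(6)).

A5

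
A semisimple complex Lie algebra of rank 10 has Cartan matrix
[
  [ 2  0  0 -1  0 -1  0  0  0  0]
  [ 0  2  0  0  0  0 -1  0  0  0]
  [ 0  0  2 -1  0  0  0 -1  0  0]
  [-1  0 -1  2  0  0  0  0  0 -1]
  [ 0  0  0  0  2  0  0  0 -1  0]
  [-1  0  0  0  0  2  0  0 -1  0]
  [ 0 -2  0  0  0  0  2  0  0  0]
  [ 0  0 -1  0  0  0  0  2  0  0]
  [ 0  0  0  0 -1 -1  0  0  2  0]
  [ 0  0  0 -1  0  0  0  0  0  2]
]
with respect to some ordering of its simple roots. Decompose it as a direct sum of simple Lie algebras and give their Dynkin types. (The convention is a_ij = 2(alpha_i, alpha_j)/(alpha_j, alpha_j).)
B_2 ⊕ E_8

The diagram associated to this matrix has two connected components: the simple roots {alpha_2, alpha_7} form a chain of 2 nodes with a double edge at one end; the terminal node there is the unique short simple root (B_2), and {alpha_1, alpha_3, alpha_4, alpha_5, alpha_6, alpha_8, alpha_9, alpha_10} form a chain of 7 nodes with one extra node attached to the third node from one end (E_8). A semisimple Lie algebra decomposes uniquely as the direct sum of simple ideals, one per connected component of its Dynkin diagram, so g ≅ B_2 ⊕ E_8 (dimension 10 + 248 = 258).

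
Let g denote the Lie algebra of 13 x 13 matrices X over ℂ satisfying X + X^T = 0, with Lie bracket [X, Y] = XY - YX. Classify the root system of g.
B_6 (so(13))

This is so(13) with 13 odd, which has dimension 13(13-1)/2 = 78 and rank (13-1)/2 = 6. In the classification of classical Lie algebras, the orthogonal algebra so(2n+1) in an odd number of variables has type B_n; here n = 6, so the Dynkin diagram is a chain of 6 nodes with a double edge at one end; the terminal node there is the unique short simple root (B_6). Hence the type is B_6.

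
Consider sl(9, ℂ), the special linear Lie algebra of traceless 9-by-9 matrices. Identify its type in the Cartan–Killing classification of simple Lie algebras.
This is sl(9), which has dimension 9^2 - 1 = 80 and rank 9 - 1 = 8 (a Cartan subalgebra is the diagonal traceless matrices). In the classification of classical Lie algebras, the special linear algebra sl(n+1) has type A_n; here n = 8, so the Dynkin diagram is a chain of 8 nodes with single edges (A_8). Hence the type is A_8.

A_8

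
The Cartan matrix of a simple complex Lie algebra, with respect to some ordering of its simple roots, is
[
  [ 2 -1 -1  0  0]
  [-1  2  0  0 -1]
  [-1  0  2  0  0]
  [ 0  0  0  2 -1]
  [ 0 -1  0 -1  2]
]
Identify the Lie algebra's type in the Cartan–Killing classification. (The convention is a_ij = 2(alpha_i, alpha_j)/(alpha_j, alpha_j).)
type A_5

The matrix has rank 5 with 2's on the diagonal. Reading the off-diagonal entries as Dynkin edges (a single edge where a_ij = a_ji = -1; a double or triple edge where a_ij * a_ji = 2 or 3), the diagram is a chain of 5 nodes with single edges (A_5). One simple-root ordering that puts it in standard form is (alpha_3, alpha_1, alpha_2, alpha_5, alpha_4). So the algebra is type A_5, i.e. sl(6).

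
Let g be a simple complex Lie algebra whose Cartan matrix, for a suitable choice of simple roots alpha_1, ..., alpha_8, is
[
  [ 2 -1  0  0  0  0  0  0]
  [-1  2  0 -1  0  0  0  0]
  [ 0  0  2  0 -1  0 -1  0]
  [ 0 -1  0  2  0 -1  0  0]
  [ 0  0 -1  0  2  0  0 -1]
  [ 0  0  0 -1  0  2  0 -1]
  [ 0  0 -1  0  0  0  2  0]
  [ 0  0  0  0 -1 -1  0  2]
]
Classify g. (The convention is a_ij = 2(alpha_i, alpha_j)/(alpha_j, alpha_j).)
A_8

The matrix has rank 8 with 2's on the diagonal. Reading the off-diagonal entries as Dynkin edges (a single edge where a_ij = a_ji = -1; a double or triple edge where a_ij * a_ji = 2 or 3), the diagram is a chain of 8 nodes with single edges (A_8). One simple-root ordering that puts it in standard form is (alpha_7, alpha_3, alpha_5, alpha_8, alpha_6, alpha_4, alpha_2, alpha_1). So the algebra is type A_8, i.e. sl(9).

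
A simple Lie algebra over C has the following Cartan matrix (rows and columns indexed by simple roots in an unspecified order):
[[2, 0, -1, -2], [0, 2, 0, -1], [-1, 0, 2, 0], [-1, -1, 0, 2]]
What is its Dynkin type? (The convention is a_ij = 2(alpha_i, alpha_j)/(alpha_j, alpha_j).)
F_4

The matrix has rank 4 with 2's on the diagonal. Reading the off-diagonal entries as Dynkin edges (a single edge where a_ij = a_ji = -1; a double or triple edge where a_ij * a_ji = 2 or 3), the diagram is a chain of 4 nodes with a double edge between the middle two (F_4). One simple-root ordering that puts it in standard form is (alpha_3, alpha_1, alpha_4, alpha_2). So the algebra is type F_4.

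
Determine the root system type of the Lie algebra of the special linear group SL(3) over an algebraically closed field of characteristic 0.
This is sl(3), which has dimension 3^2 - 1 = 8 and rank 3 - 1 = 2 (a Cartan subalgebra is the diagonal traceless matrices). In the classification of classical Lie algebras, the special linear algebra sl(n+1) has type A_n; here n = 2, so the Dynkin diagram is a chain of 2 nodes with single edges (A_2). Hence the type is A_2.

A2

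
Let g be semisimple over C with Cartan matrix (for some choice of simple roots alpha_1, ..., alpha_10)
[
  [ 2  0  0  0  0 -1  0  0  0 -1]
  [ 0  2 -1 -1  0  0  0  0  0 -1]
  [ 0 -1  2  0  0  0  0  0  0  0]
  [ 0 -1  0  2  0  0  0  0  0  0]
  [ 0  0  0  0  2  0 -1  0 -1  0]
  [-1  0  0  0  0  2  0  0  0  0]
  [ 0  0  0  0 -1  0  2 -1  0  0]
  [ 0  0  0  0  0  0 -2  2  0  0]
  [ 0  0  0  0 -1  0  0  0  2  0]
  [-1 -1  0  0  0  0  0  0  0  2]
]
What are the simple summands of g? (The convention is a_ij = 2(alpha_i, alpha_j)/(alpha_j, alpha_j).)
The diagram associated to this matrix has two connected components: the simple roots {alpha_5, alpha_7, alpha_8, alpha_9} form a chain of 4 nodes with a double edge at one end; the terminal node there is the unique long simple root (C_4), and {alpha_1, alpha_2, alpha_3, alpha_4, alpha_6, alpha_10} form a chain of 4 nodes with a fork of two nodes at one end (D_6). A semisimple Lie algebra decomposes uniquely as the direct sum of simple ideals, one per connected component of its Dynkin diagram, so g ≅ C_4 ⊕ D_6 (dimension 36 + 66 = 102).

C_4 (sp(8)) + D_6 (so(12))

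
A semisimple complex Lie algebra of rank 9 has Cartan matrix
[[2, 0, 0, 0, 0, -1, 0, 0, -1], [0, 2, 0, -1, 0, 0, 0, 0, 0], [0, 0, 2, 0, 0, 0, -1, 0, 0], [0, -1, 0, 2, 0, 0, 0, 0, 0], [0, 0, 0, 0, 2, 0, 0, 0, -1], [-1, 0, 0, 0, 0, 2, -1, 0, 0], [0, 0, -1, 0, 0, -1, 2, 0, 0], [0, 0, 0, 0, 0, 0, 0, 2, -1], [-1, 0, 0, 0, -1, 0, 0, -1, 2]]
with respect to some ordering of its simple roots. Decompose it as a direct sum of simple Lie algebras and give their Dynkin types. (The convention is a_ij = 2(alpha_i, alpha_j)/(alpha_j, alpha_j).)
type A_2 ⊕ type D_7

The diagram associated to this matrix has two connected components: the simple roots {alpha_2, alpha_4} form a chain of 2 nodes with single edges (A_2), and {alpha_1, alpha_3, alpha_5, alpha_6, alpha_7, alpha_8, alpha_9} form a chain of 5 nodes with a fork of two nodes at one end (D_7). A semisimple Lie algebra decomposes uniquely as the direct sum of simple ideals, one per connected component of its Dynkin diagram, so g ≅ A_2 ⊕ D_7 (dimension 8 + 91 = 99).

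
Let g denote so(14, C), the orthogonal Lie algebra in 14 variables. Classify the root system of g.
This is so(14) with 14 even, which has dimension 14(14-1)/2 = 91 and rank 14/2 = 7. In the classification of classical Lie algebras, the orthogonal algebra so(2n) in an even number of variables has type D_n; here n = 7, so the Dynkin diagram is a chain of 5 nodes with a fork of two nodes at one end (D_7). Hence the type is D_7.

D7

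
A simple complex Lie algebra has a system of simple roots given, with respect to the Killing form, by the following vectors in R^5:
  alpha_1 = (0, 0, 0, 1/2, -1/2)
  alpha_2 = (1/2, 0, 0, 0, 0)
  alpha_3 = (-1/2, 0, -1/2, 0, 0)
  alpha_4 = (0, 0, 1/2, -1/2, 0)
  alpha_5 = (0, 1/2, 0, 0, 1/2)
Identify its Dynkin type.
B_5

Compute the Cartan integers a_ij = 2(alpha_i, alpha_j)/(alpha_j, alpha_j); the resulting 5x5 Cartan matrix is
[[2, 0, 0, -1, -1], [0, 2, -1, 0, 0], [0, -2, 2, -1, 0], [-1, 0, -1, 2, 0], [-1, 0, 0, 0, 2]].
The roots have two lengths (squared-length ratio 2:1); the short ones are alpha_{2}. The associated Dynkin diagram is a chain of 5 nodes with a double edge at one end; the terminal node there is the unique short simple root (B_5), so the type is B_5 (the algebra so(11)).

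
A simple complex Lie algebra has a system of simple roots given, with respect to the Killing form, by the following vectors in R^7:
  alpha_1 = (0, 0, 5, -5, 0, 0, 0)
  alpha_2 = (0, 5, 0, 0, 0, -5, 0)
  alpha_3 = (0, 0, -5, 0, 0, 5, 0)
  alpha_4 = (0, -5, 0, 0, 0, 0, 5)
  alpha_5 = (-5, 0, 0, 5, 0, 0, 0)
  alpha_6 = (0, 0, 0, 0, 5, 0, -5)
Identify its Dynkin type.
Compute the Cartan integers a_ij = 2(alpha_i, alpha_j)/(alpha_j, alpha_j); the resulting 6x6 Cartan matrix is
[[2, 0, -1, 0, -1, 0], [0, 2, -1, -1, 0, 0], [-1, -1, 2, 0, 0, 0], [0, -1, 0, 2, 0, -1], [-1, 0, 0, 0, 2, 0], [0, 0, 0, -1, 0, 2]].
All simple roots have the same length, so the diagram is simply laced. The associated Dynkin diagram is a chain of 6 nodes with single edges (A_6), so the type is A_6 (the algebra sl(7)).

A6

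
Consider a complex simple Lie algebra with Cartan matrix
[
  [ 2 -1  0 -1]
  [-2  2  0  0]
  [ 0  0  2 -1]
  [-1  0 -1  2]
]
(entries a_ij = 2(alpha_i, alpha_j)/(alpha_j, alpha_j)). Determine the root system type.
C4

The matrix has rank 4 with 2's on the diagonal. Reading the off-diagonal entries as Dynkin edges (a single edge where a_ij = a_ji = -1; a double or triple edge where a_ij * a_ji = 2 or 3), the diagram is a chain of 4 nodes with a double edge at one end; the terminal node there is the unique long simple root (C_4). One simple-root ordering that puts it in standard form is (alpha_3, alpha_4, alpha_1, alpha_2). So the algebra is type C_4, i.e. sp(8).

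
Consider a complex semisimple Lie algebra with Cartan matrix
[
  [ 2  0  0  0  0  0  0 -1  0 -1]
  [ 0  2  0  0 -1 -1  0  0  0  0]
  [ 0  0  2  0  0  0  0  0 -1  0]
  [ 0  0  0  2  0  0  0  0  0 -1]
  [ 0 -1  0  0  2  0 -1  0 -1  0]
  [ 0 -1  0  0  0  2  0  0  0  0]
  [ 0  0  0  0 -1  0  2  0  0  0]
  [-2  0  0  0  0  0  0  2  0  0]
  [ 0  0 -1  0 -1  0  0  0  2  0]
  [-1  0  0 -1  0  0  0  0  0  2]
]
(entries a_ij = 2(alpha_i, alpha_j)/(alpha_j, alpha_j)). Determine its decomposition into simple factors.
The diagram associated to this matrix has two connected components: the simple roots {alpha_1, alpha_4, alpha_8, alpha_10} form a chain of 4 nodes with a double edge at one end; the terminal node there is the unique long simple root (C_4), and {alpha_2, alpha_3, alpha_5, alpha_6, alpha_7, alpha_9} form a chain of 5 nodes with one extra node attached to the third node from one end (E_6). A semisimple Lie algebra decomposes uniquely as the direct sum of simple ideals, one per connected component of its Dynkin diagram, so g ≅ C_4 ⊕ E_6 (dimension 36 + 78 = 114).

C4 + E6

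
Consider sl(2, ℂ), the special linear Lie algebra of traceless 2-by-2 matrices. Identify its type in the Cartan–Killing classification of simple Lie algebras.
This is sl(2), which has dimension 2^2 - 1 = 3 and rank 2 - 1 = 1 (a Cartan subalgebra is the diagonal traceless matrices). In the classification of classical Lie algebras, the special linear algebra sl(n+1) has type A_n; here n = 1, so the Dynkin diagram is a chain of 1 nodes with single edges (A_1). Hence the type is A_1.

A_1 (sl(2))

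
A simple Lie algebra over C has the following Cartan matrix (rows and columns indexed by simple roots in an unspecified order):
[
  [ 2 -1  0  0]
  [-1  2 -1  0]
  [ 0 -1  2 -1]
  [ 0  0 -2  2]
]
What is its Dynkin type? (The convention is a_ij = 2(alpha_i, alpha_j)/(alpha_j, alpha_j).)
C4

The matrix has rank 4 with 2's on the diagonal. Reading the off-diagonal entries as Dynkin edges (a single edge where a_ij = a_ji = -1; a double or triple edge where a_ij * a_ji = 2 or 3), the diagram is a chain of 4 nodes with a double edge at one end; the terminal node there is the unique long simple root (C_4). One simple-root ordering that puts it in standard form is (alpha_1, alpha_2, alpha_3, alpha_4). So the algebra is type C_4, i.e. sp(8).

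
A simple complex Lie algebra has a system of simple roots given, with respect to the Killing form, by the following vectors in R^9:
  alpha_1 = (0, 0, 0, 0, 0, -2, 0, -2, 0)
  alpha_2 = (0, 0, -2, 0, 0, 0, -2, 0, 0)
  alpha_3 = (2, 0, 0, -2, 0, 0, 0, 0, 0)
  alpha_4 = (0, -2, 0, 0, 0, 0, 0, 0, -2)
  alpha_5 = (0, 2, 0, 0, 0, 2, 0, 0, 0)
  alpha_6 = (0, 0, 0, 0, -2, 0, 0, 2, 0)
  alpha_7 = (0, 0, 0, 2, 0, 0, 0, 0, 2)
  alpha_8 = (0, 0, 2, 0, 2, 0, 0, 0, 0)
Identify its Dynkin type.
A8

Compute the Cartan integers a_ij = 2(alpha_i, alpha_j)/(alpha_j, alpha_j); the resulting 8x8 Cartan matrix is
[[2, 0, 0, 0, -1, -1, 0, 0], [0, 2, 0, 0, 0, 0, 0, -1], [0, 0, 2, 0, 0, 0, -1, 0], [0, 0, 0, 2, -1, 0, -1, 0], [-1, 0, 0, -1, 2, 0, 0, 0], [-1, 0, 0, 0, 0, 2, 0, -1], [0, 0, -1, -1, 0, 0, 2, 0], [0, -1, 0, 0, 0, -1, 0, 2]].
All simple roots have the same length, so the diagram is simply laced. The associated Dynkin diagram is a chain of 8 nodes with single edges (A_8), so the type is A_8 (the algebra sl(9)).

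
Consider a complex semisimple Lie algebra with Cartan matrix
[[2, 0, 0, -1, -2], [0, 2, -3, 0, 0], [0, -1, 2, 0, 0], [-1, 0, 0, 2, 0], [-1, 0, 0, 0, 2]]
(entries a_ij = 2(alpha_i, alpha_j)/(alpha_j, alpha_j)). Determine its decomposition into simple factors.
B_3 ⊕ G_2

The diagram associated to this matrix has two connected components: the simple roots {alpha_1, alpha_4, alpha_5} form a chain of 3 nodes with a double edge at one end; the terminal node there is the unique short simple root (B_3), and {alpha_2, alpha_3} form two nodes joined by a triple edge (G_2). A semisimple Lie algebra decomposes uniquely as the direct sum of simple ideals, one per connected component of its Dynkin diagram, so g ≅ B_3 ⊕ G_2 (dimension 21 + 14 = 35).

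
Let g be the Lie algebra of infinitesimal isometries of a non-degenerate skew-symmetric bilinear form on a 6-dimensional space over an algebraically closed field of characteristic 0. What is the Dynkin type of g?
C3

This is sp(6), which has dimension 6(6+1)/2 = 21 and rank 6/2 = 3. In the classification of classical Lie algebras, the symplectic algebra sp(2n) has type C_n; here n = 3, so the Dynkin diagram is a chain of 3 nodes with a double edge at one end; the terminal node there is the unique long simple root (C_3). Hence the type is C_3.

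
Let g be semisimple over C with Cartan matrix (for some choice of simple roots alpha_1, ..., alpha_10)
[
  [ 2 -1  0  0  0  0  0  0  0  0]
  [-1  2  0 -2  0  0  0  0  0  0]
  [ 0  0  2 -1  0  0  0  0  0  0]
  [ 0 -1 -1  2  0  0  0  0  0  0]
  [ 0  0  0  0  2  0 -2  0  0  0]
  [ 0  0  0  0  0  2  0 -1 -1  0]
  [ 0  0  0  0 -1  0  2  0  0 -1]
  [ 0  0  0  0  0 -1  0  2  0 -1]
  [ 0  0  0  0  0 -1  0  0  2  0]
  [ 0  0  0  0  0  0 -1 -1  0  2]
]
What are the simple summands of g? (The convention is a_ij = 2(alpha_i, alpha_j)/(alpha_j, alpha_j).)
The diagram associated to this matrix has two connected components: the simple roots {alpha_5, alpha_6, alpha_7, alpha_8, alpha_9, alpha_10} form a chain of 6 nodes with a double edge at one end; the terminal node there is the unique long simple root (C_6), and {alpha_1, alpha_2, alpha_3, alpha_4} form a chain of 4 nodes with a double edge between the middle two (F_4). A semisimple Lie algebra decomposes uniquely as the direct sum of simple ideals, one per connected component of its Dynkin diagram, so g ≅ C_6 ⊕ F_4 (dimension 78 + 52 = 130).

C_6 (sp(12)) + F_4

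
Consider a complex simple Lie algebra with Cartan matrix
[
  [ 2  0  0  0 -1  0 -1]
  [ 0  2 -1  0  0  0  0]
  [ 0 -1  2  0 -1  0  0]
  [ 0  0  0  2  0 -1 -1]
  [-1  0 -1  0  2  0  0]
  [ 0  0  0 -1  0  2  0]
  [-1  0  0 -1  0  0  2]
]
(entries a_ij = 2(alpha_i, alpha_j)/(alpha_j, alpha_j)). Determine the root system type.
The matrix has rank 7 with 2's on the diagonal. Reading the off-diagonal entries as Dynkin edges (a single edge where a_ij = a_ji = -1; a double or triple edge where a_ij * a_ji = 2 or 3), the diagram is a chain of 7 nodes with single edges (A_7). One simple-root ordering that puts it in standard form is (alpha_2, alpha_3, alpha_5, alpha_1, alpha_7, alpha_4, alpha_6). So the algebra is type A_7, i.e. sl(8).

A7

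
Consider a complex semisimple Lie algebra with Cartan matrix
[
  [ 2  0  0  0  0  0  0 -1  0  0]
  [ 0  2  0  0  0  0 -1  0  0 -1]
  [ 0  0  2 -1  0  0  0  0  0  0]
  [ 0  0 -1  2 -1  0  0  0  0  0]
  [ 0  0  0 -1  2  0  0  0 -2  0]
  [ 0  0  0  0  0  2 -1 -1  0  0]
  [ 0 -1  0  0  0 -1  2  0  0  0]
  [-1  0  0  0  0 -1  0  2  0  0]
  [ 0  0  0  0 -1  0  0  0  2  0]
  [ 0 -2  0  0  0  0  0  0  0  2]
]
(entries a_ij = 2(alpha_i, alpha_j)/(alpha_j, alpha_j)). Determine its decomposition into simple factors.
The diagram associated to this matrix has two connected components: the simple roots {alpha_3, alpha_4, alpha_5, alpha_9} form a chain of 4 nodes with a double edge at one end; the terminal node there is the unique short simple root (B_4), and {alpha_1, alpha_2, alpha_6, alpha_7, alpha_8, alpha_10} form a chain of 6 nodes with a double edge at one end; the terminal node there is the unique long simple root (C_6). A semisimple Lie algebra decomposes uniquely as the direct sum of simple ideals, one per connected component of its Dynkin diagram, so g ≅ B_4 ⊕ C_6 (dimension 36 + 78 = 114).

B_4 (so(9)) + C_6 (sp(12))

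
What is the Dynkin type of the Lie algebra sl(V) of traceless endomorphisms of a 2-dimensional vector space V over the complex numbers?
A_1 (sl(2))

This is sl(2), which has dimension 2^2 - 1 = 3 and rank 2 - 1 = 1 (a Cartan subalgebra is the diagonal traceless matrices). In the classification of classical Lie algebras, the special linear algebra sl(n+1) has type A_n; here n = 1, so the Dynkin diagram is a chain of 1 nodes with single edges (A_1). Hence the type is A_1.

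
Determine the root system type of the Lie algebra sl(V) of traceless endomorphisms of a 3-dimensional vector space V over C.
This is sl(3), which has dimension 3^2 - 1 = 8 and rank 3 - 1 = 2 (a Cartan subalgebra is the diagonal traceless matrices). In the classification of classical Lie algebras, the special linear algebra sl(n+1) has type A_n; here n = 2, so the Dynkin diagram is a chain of 2 nodes with single edges (A_2). Hence the type is A_2.

A_2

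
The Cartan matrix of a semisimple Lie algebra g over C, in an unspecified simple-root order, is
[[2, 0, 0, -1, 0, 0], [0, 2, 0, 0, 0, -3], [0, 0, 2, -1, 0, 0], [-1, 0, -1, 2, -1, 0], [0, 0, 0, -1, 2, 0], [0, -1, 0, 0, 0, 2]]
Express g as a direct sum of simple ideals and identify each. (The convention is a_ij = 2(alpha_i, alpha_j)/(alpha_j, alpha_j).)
type D_4 ⊕ type G_2

The diagram associated to this matrix has two connected components: the simple roots {alpha_1, alpha_3, alpha_4, alpha_5} form a chain of 2 nodes with a fork of two nodes at one end (D_4), and {alpha_2, alpha_6} form two nodes joined by a triple edge (G_2). A semisimple Lie algebra decomposes uniquely as the direct sum of simple ideals, one per connected component of its Dynkin diagram, so g ≅ D_4 ⊕ G_2 (dimension 28 + 14 = 42).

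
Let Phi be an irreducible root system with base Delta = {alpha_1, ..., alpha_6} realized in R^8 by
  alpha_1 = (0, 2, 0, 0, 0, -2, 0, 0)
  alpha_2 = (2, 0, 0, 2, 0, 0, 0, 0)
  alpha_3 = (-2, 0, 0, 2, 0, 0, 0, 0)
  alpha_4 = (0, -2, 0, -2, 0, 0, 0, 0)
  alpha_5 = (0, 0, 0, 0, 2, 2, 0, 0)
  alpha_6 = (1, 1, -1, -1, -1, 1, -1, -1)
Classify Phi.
E6

Compute the Cartan integers a_ij = 2(alpha_i, alpha_j)/(alpha_j, alpha_j); the resulting 6x6 Cartan matrix is
[[2, 0, 0, -1, -1, 0], [0, 2, 0, -1, 0, 0], [0, 0, 2, -1, 0, -1], [-1, -1, -1, 2, 0, 0], [-1, 0, 0, 0, 2, 0], [0, 0, -1, 0, 0, 2]].
All simple roots have the same length, so the diagram is simply laced. The associated Dynkin diagram is a chain of 5 nodes with one extra node attached to the third node from one end (E_6), so the type is E_6.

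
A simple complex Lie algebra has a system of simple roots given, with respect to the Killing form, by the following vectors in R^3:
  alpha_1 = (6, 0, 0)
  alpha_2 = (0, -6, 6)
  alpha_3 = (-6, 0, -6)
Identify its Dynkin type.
Compute the Cartan integers a_ij = 2(alpha_i, alpha_j)/(alpha_j, alpha_j); the resulting 3x3 Cartan matrix is
[[2, 0, -1], [0, 2, -1], [-2, -1, 2]].
The roots have two lengths (squared-length ratio 2:1); the short ones are alpha_{1}. The associated Dynkin diagram is a chain of 3 nodes with a double edge at one end; the terminal node there is the unique short simple root (B_3), so the type is B_3 (the algebra so(7)).

B3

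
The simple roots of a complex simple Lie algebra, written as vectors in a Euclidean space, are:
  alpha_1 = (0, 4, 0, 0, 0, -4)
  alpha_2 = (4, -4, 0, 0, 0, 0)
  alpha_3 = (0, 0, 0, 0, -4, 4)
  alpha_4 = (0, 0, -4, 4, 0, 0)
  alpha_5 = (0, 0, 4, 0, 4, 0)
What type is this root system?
Compute the Cartan integers a_ij = 2(alpha_i, alpha_j)/(alpha_j, alpha_j); the resulting 5x5 Cartan matrix is
[[2, -1, -1, 0, 0], [-1, 2, 0, 0, 0], [-1, 0, 2, 0, -1], [0, 0, 0, 2, -1], [0, 0, -1, -1, 2]].
All simple roots have the same length, so the diagram is simply laced. The associated Dynkin diagram is a chain of 5 nodes with single edges (A_5), so the type is A_5 (the algebra sl(6)).

A5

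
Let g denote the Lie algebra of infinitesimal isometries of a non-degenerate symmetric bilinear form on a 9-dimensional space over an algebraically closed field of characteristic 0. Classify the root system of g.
This is so(9) with 9 odd, which has dimension 9(9-1)/2 = 36 and rank (9-1)/2 = 4. In the classification of classical Lie algebras, the orthogonal algebra so(2n+1) in an odd number of variables has type B_n; here n = 4, so the Dynkin diagram is a chain of 4 nodes with a double edge at one end; the terminal node there is the unique short simple root (B_4). Hence the type is B_4.

B_4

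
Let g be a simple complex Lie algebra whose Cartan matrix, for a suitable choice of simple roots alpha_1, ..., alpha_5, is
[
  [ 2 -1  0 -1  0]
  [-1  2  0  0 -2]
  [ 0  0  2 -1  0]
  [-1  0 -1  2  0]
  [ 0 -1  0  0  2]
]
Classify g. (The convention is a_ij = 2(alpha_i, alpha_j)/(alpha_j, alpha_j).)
type B_5

The matrix has rank 5 with 2's on the diagonal. Reading the off-diagonal entries as Dynkin edges (a single edge where a_ij = a_ji = -1; a double or triple edge where a_ij * a_ji = 2 or 3), the diagram is a chain of 5 nodes with a double edge at one end; the terminal node there is the unique short simple root (B_5). One simple-root ordering that puts it in standard form is (alpha_3, alpha_4, alpha_1, alpha_2, alpha_5). So the algebra is type B_5, i.e. so(11).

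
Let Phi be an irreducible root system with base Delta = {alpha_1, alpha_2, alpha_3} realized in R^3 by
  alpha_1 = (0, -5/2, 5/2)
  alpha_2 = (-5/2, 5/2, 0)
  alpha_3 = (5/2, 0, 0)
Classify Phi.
type B_3

Compute the Cartan integers a_ij = 2(alpha_i, alpha_j)/(alpha_j, alpha_j); the resulting 3x3 Cartan matrix is
[[2, -1, 0], [-1, 2, -2], [0, -1, 2]].
The roots have two lengths (squared-length ratio 2:1); the short ones are alpha_{3}. The associated Dynkin diagram is a chain of 3 nodes with a double edge at one end; the terminal node there is the unique short simple root (B_3), so the type is B_3 (the algebra so(7)).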